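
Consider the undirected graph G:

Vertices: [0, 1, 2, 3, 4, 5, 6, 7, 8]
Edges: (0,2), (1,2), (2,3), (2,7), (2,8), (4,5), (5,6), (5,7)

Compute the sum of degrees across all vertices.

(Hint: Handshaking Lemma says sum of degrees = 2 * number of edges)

Count edges: 8 edges.
By Handshaking Lemma: sum of degrees = 2 * 8 = 16.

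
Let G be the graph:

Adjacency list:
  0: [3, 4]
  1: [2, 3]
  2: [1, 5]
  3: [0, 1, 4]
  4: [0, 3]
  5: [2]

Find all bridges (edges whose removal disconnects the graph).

A bridge is an edge whose removal increases the number of connected components.
Bridges found: (1,2), (1,3), (2,5)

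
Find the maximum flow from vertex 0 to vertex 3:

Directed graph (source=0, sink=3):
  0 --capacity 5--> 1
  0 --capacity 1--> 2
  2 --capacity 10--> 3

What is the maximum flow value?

Computing max flow:
  Flow on (0->2): 1/1
  Flow on (2->3): 1/10
Maximum flow = 1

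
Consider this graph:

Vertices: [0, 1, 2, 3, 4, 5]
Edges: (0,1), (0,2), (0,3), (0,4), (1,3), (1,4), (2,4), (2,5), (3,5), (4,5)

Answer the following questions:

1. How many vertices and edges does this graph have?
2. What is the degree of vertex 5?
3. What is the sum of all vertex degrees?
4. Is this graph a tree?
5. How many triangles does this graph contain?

Count: 6 vertices, 10 edges.
Vertex 5 has neighbors [2, 3, 4], degree = 3.
Handshaking lemma: 2 * 10 = 20.
A tree on 6 vertices has 5 edges. This graph has 10 edges (5 extra). Not a tree.
Number of triangles = 4.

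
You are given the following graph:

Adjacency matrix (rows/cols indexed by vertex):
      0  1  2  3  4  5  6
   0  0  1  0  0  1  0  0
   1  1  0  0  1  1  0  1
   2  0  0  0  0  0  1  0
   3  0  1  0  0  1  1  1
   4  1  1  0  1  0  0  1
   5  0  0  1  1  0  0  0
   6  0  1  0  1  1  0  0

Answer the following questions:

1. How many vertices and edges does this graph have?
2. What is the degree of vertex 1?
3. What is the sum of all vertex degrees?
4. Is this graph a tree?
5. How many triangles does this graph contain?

Count: 7 vertices, 10 edges.
Vertex 1 has neighbors [0, 3, 4, 6], degree = 4.
Handshaking lemma: 2 * 10 = 20.
A tree on 7 vertices has 6 edges. This graph has 10 edges (4 extra). Not a tree.
Number of triangles = 5.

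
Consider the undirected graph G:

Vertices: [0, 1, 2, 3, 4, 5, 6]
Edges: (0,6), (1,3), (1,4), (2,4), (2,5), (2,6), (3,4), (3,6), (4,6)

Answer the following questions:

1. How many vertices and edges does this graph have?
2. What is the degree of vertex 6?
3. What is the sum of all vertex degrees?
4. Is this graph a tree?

Count: 7 vertices, 9 edges.
Vertex 6 has neighbors [0, 2, 3, 4], degree = 4.
Handshaking lemma: 2 * 9 = 18.
A tree on 7 vertices has 6 edges. This graph has 9 edges (3 extra). Not a tree.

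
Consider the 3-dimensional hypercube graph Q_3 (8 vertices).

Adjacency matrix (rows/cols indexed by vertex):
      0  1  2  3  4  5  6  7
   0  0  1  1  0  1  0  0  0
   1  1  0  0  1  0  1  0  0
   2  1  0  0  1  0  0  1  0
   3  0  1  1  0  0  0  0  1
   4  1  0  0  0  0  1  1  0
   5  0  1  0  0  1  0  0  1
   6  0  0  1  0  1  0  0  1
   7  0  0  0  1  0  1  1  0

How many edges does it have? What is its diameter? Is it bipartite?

The 3-dimensional hypercube Q_3 has 8 vertices and each vertex has degree 3.
Total edges = 8 * 3 / 2 = 12.
Diameter = 3 (max Hamming distance between binary labels).
Hypercubes are bipartite (partition by parity of binary representation).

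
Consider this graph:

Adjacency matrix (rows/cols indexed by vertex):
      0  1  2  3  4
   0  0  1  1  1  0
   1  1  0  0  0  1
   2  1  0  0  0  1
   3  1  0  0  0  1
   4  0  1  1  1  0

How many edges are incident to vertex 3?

Vertex 3 has neighbors [0, 4], so deg(3) = 2.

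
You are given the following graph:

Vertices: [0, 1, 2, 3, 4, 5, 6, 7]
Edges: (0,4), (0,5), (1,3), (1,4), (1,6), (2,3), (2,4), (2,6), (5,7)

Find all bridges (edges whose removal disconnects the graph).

A bridge is an edge whose removal increases the number of connected components.
Bridges found: (0,4), (0,5), (5,7)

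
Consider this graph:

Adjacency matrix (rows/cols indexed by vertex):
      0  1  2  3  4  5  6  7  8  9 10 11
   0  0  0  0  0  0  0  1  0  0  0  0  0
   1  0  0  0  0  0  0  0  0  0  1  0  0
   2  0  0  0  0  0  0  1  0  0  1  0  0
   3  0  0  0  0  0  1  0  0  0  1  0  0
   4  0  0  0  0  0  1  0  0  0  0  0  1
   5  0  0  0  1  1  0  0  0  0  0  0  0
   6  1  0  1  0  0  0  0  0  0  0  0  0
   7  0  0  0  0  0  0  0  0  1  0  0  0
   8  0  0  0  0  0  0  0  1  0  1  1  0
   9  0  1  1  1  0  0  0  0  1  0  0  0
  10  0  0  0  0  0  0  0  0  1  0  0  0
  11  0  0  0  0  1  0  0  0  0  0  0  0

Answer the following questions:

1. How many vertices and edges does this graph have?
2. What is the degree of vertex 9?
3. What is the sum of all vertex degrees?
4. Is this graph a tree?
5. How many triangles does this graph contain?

Count: 12 vertices, 11 edges.
Vertex 9 has neighbors [1, 2, 3, 8], degree = 4.
Handshaking lemma: 2 * 11 = 22.
A graph is a tree iff it is connected and has exactly n-1 edges. This graph is connected (all 12 vertices in one component) and has 12-1 = 11 edges. It is a tree.
Number of triangles = 0.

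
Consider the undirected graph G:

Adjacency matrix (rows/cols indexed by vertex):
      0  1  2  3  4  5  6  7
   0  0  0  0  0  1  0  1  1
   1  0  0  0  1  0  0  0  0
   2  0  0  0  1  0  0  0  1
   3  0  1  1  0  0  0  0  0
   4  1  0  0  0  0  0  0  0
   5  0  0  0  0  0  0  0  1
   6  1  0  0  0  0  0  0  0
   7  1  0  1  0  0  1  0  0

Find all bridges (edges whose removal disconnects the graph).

A bridge is an edge whose removal increases the number of connected components.
Bridges found: (0,4), (0,6), (0,7), (1,3), (2,3), (2,7), (5,7)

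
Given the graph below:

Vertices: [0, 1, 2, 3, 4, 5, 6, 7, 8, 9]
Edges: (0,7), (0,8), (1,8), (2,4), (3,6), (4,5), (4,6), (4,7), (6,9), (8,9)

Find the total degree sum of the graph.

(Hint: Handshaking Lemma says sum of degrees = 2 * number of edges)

Count edges: 10 edges.
By Handshaking Lemma: sum of degrees = 2 * 10 = 20.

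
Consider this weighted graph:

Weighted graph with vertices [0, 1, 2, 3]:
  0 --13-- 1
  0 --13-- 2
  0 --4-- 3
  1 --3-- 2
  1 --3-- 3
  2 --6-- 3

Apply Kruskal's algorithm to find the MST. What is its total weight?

Applying Kruskal's algorithm (sort edges by weight, add if no cycle):
  Add (1,2) w=3
  Add (1,3) w=3
  Add (0,3) w=4
  Skip (2,3) w=6 (creates cycle)
  Skip (0,2) w=13 (creates cycle)
  Skip (0,1) w=13 (creates cycle)
MST weight = 10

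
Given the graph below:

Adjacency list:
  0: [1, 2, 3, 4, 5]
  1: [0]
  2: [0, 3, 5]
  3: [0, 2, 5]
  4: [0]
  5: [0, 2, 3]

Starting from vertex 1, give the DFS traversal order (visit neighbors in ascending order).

DFS from vertex 1 (neighbors processed in ascending order):
Visit order: 1, 0, 2, 3, 5, 4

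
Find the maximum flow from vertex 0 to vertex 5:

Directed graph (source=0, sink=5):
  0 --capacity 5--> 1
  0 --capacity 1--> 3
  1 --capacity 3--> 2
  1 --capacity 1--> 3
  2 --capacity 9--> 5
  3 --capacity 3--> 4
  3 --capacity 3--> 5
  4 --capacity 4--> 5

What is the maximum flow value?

Computing max flow:
  Flow on (0->1): 4/5
  Flow on (0->3): 1/1
  Flow on (1->2): 3/3
  Flow on (1->3): 1/1
  Flow on (2->5): 3/9
  Flow on (3->5): 2/3
Maximum flow = 5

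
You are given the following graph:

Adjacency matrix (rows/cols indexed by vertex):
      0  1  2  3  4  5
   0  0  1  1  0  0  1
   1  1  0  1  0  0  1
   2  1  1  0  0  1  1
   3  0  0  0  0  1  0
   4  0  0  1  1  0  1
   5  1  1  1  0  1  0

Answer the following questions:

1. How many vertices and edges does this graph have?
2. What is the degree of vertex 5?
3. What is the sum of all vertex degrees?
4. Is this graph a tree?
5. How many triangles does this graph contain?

Count: 6 vertices, 9 edges.
Vertex 5 has neighbors [0, 1, 2, 4], degree = 4.
Handshaking lemma: 2 * 9 = 18.
A tree on 6 vertices has 5 edges. This graph has 9 edges (4 extra). Not a tree.
Number of triangles = 5.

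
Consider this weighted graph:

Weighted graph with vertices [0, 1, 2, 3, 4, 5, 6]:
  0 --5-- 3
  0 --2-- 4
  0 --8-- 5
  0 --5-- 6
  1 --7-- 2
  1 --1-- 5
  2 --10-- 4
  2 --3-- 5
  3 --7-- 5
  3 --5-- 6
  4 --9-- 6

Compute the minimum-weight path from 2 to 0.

Using Dijkstra's algorithm from vertex 2:
Shortest path: 2 -> 5 -> 0
Total weight: 3 + 8 = 11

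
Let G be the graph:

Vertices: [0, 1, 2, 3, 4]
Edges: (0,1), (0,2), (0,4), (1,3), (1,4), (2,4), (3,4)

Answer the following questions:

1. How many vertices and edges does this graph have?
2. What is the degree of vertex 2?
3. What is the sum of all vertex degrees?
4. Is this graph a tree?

Count: 5 vertices, 7 edges.
Vertex 2 has neighbors [0, 4], degree = 2.
Handshaking lemma: 2 * 7 = 14.
A tree on 5 vertices has 4 edges. This graph has 7 edges (3 extra). Not a tree.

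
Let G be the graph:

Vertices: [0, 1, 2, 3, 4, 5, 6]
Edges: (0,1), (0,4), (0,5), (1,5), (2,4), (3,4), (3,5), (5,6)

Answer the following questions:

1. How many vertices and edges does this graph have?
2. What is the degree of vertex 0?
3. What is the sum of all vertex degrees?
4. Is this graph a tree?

Count: 7 vertices, 8 edges.
Vertex 0 has neighbors [1, 4, 5], degree = 3.
Handshaking lemma: 2 * 8 = 16.
A tree on 7 vertices has 6 edges. This graph has 8 edges (2 extra). Not a tree.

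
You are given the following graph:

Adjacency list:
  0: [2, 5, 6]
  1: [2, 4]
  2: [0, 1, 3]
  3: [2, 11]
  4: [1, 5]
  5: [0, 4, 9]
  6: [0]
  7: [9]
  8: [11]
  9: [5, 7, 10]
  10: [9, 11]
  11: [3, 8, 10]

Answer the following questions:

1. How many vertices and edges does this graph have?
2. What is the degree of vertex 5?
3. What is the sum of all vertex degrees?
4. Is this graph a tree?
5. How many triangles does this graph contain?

Count: 12 vertices, 13 edges.
Vertex 5 has neighbors [0, 4, 9], degree = 3.
Handshaking lemma: 2 * 13 = 26.
A tree on 12 vertices has 11 edges. This graph has 13 edges (2 extra). Not a tree.
Number of triangles = 0.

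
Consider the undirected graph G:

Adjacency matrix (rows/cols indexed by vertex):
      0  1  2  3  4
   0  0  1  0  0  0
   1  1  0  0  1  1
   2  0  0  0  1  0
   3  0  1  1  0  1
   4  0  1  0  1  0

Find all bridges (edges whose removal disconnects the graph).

A bridge is an edge whose removal increases the number of connected components.
Bridges found: (0,1), (2,3)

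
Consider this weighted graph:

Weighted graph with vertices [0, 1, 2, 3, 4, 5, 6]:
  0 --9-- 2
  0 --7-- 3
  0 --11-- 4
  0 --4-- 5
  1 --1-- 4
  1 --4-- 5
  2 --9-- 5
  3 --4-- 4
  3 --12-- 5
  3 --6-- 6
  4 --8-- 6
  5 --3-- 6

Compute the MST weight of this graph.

Applying Kruskal's algorithm (sort edges by weight, add if no cycle):
  Add (1,4) w=1
  Add (5,6) w=3
  Add (0,5) w=4
  Add (1,5) w=4
  Add (3,4) w=4
  Skip (3,6) w=6 (creates cycle)
  Skip (0,3) w=7 (creates cycle)
  Skip (4,6) w=8 (creates cycle)
  Add (0,2) w=9
  Skip (2,5) w=9 (creates cycle)
  Skip (0,4) w=11 (creates cycle)
  Skip (3,5) w=12 (creates cycle)
MST weight = 25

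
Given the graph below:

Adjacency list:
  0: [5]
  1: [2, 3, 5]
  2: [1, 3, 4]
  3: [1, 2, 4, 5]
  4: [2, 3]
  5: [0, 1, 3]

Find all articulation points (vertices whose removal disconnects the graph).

An articulation point is a vertex whose removal disconnects the graph.
Articulation points: [5]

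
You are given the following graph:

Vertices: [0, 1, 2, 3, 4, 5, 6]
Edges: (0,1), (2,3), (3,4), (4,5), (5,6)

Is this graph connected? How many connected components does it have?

Checking connectivity: the graph has 2 connected component(s).
Components: [[0, 1], [2, 3, 4, 5, 6]]. The graph is NOT connected.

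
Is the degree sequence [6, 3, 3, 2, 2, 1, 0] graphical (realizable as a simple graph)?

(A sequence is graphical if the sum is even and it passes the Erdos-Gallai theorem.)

Sum of degrees = 17. Sum is odd, so the sequence is NOT graphical.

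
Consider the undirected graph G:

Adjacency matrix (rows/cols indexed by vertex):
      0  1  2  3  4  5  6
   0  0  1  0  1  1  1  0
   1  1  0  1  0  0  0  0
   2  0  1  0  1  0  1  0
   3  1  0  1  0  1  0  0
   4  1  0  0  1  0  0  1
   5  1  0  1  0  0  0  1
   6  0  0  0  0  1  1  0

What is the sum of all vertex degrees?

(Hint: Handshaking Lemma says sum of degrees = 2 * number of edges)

Count edges: 10 edges.
By Handshaking Lemma: sum of degrees = 2 * 10 = 20.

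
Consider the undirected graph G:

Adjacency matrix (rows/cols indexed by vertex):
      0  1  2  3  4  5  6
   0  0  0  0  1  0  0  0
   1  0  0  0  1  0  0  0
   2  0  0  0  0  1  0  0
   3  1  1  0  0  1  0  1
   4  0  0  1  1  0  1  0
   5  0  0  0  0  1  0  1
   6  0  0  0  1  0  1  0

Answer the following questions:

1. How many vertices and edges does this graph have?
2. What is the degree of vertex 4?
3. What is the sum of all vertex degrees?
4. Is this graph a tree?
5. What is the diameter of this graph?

Count: 7 vertices, 7 edges.
Vertex 4 has neighbors [2, 3, 5], degree = 3.
Handshaking lemma: 2 * 7 = 14.
A tree on 7 vertices has 6 edges. This graph has 7 edges (1 extra). Not a tree.
Diameter (longest shortest path) = 3.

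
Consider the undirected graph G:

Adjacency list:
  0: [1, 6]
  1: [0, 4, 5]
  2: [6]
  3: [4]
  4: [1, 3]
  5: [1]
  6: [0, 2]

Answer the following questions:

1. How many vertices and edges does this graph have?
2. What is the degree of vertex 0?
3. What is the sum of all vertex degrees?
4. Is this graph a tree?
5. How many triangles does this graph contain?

Count: 7 vertices, 6 edges.
Vertex 0 has neighbors [1, 6], degree = 2.
Handshaking lemma: 2 * 6 = 12.
A graph is a tree iff it is connected and has exactly n-1 edges. This graph is connected (all 7 vertices in one component) and has 7-1 = 6 edges. It is a tree.
Number of triangles = 0.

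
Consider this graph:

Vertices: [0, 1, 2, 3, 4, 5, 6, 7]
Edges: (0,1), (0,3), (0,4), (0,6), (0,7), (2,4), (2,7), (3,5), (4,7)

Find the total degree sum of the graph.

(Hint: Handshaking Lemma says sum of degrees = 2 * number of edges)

Count edges: 9 edges.
By Handshaking Lemma: sum of degrees = 2 * 9 = 18.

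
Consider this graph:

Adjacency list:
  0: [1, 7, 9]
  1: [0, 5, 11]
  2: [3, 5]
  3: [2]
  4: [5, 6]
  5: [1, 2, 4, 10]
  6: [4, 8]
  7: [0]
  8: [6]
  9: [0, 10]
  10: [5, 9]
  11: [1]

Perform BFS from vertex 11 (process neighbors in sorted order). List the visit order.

BFS from vertex 11 (neighbors processed in ascending order):
Visit order: 11, 1, 0, 5, 7, 9, 2, 4, 10, 3, 6, 8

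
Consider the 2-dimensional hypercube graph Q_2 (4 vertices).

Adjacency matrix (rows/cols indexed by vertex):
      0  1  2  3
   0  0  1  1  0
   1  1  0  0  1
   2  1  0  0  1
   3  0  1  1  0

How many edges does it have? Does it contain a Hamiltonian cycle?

Q_2 has 4 * 2 / 2 = 4 edges.
Q_2 (d >= 2) always has a Hamiltonian cycle: a 2-bit cyclic Gray code visits every vertex exactly once and returns to the start.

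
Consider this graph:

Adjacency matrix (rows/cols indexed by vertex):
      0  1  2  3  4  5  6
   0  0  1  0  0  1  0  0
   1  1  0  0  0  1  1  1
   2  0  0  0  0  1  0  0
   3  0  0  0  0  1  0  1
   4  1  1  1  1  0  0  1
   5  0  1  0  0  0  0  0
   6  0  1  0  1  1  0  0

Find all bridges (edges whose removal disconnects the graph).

A bridge is an edge whose removal increases the number of connected components.
Bridges found: (1,5), (2,4)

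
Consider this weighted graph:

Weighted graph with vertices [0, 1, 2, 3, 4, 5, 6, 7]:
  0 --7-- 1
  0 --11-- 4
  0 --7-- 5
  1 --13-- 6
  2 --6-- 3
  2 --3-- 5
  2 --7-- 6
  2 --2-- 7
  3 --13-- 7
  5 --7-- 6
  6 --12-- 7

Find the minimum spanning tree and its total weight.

Applying Kruskal's algorithm (sort edges by weight, add if no cycle):
  Add (2,7) w=2
  Add (2,5) w=3
  Add (2,3) w=6
  Add (0,1) w=7
  Add (0,5) w=7
  Add (2,6) w=7
  Skip (5,6) w=7 (creates cycle)
  Add (0,4) w=11
  Skip (6,7) w=12 (creates cycle)
  Skip (1,6) w=13 (creates cycle)
  Skip (3,7) w=13 (creates cycle)
MST weight = 43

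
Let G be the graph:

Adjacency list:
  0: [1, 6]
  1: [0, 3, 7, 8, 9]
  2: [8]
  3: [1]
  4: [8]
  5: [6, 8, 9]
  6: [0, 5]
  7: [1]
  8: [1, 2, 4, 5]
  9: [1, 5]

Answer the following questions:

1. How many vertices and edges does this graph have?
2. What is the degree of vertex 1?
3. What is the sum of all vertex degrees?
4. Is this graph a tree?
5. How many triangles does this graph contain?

Count: 10 vertices, 11 edges.
Vertex 1 has neighbors [0, 3, 7, 8, 9], degree = 5.
Handshaking lemma: 2 * 11 = 22.
A tree on 10 vertices has 9 edges. This graph has 11 edges (2 extra). Not a tree.
Number of triangles = 0.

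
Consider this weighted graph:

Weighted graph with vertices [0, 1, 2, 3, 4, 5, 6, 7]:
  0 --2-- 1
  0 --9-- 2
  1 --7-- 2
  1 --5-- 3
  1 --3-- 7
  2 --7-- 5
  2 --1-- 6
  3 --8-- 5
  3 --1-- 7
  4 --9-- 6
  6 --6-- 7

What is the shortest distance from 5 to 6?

Using Dijkstra's algorithm from vertex 5:
Shortest path: 5 -> 2 -> 6
Total weight: 7 + 1 = 8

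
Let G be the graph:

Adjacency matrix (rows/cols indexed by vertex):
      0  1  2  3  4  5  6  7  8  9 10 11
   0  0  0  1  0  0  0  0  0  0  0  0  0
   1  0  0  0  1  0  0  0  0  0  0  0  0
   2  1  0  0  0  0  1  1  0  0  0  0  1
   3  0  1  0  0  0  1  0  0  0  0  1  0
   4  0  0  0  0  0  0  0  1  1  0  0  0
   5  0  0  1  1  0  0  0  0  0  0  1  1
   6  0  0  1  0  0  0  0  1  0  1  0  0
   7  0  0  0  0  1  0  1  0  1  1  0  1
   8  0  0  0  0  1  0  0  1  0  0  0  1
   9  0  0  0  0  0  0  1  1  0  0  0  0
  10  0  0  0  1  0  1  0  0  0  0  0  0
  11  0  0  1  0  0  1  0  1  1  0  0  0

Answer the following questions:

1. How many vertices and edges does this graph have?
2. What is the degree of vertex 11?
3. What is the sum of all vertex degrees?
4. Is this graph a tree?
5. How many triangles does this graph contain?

Count: 12 vertices, 17 edges.
Vertex 11 has neighbors [2, 5, 7, 8], degree = 4.
Handshaking lemma: 2 * 17 = 34.
A tree on 12 vertices has 11 edges. This graph has 17 edges (6 extra). Not a tree.
Number of triangles = 5.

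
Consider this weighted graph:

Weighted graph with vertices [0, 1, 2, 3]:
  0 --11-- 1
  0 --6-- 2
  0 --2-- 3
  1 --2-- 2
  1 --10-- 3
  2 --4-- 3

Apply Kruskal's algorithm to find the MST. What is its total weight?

Applying Kruskal's algorithm (sort edges by weight, add if no cycle):
  Add (0,3) w=2
  Add (1,2) w=2
  Add (2,3) w=4
  Skip (0,2) w=6 (creates cycle)
  Skip (1,3) w=10 (creates cycle)
  Skip (0,1) w=11 (creates cycle)
MST weight = 8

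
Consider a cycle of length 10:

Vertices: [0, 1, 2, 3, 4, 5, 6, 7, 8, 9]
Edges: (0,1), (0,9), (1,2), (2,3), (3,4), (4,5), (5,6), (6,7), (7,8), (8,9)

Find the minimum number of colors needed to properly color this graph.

This is an even cycle (C_10). Even cycles are bipartite.
Chromatic number = 2.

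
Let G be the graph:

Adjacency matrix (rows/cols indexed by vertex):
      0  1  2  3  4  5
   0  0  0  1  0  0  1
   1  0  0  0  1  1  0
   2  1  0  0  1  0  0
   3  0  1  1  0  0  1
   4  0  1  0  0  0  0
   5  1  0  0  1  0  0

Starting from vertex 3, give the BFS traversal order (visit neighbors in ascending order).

BFS from vertex 3 (neighbors processed in ascending order):
Visit order: 3, 1, 2, 5, 4, 0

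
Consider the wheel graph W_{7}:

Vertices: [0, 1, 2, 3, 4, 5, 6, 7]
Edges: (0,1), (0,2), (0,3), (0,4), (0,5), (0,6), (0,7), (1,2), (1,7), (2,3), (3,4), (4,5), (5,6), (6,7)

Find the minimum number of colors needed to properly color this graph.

W_{7} = C_{7} plus a hub adjacent to every cycle vertex.
The outer cycle needs 3 colors (odd cycle); the hub is adjacent to all of them so needs a fresh color.
Chromatic number = 3 + 1 = 4.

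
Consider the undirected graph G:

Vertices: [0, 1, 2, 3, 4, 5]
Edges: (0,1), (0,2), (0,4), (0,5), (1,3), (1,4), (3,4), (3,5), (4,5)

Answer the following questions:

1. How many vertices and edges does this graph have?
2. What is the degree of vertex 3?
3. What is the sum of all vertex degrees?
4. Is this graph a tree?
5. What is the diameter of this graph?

Count: 6 vertices, 9 edges.
Vertex 3 has neighbors [1, 4, 5], degree = 3.
Handshaking lemma: 2 * 9 = 18.
A tree on 6 vertices has 5 edges. This graph has 9 edges (4 extra). Not a tree.
Diameter (longest shortest path) = 3.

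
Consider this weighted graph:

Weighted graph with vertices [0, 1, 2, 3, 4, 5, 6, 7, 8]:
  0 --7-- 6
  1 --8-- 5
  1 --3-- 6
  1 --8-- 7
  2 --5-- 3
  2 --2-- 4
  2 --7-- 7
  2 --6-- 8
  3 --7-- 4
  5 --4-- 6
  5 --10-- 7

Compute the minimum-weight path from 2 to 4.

Using Dijkstra's algorithm from vertex 2:
Shortest path: 2 -> 4
Total weight: 2 = 2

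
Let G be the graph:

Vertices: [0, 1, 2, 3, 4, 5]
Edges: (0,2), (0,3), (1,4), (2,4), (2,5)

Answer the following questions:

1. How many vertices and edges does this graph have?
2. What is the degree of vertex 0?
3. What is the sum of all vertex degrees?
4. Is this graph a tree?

Count: 6 vertices, 5 edges.
Vertex 0 has neighbors [2, 3], degree = 2.
Handshaking lemma: 2 * 5 = 10.
A graph is a tree iff it is connected and has exactly n-1 edges. This graph is connected (all 6 vertices in one component) and has 6-1 = 5 edges. It is a tree.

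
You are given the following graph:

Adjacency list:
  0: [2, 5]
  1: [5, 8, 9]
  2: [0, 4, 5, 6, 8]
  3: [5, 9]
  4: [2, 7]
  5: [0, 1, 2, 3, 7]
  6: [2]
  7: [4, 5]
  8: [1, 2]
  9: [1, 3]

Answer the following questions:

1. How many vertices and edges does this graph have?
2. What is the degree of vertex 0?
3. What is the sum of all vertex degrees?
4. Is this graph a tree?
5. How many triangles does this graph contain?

Count: 10 vertices, 13 edges.
Vertex 0 has neighbors [2, 5], degree = 2.
Handshaking lemma: 2 * 13 = 26.
A tree on 10 vertices has 9 edges. This graph has 13 edges (4 extra). Not a tree.
Number of triangles = 1.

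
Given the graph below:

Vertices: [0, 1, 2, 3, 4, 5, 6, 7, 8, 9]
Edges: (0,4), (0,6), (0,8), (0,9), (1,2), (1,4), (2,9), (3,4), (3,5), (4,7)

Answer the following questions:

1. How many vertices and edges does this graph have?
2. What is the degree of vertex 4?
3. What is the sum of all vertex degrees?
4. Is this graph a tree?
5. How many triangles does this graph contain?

Count: 10 vertices, 10 edges.
Vertex 4 has neighbors [0, 1, 3, 7], degree = 4.
Handshaking lemma: 2 * 10 = 20.
A tree on 10 vertices has 9 edges. This graph has 10 edges (1 extra). Not a tree.
Number of triangles = 0.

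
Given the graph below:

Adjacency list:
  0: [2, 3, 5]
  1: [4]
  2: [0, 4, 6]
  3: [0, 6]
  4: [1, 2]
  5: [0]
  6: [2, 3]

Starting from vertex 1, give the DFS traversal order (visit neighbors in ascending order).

DFS from vertex 1 (neighbors processed in ascending order):
Visit order: 1, 4, 2, 0, 3, 6, 5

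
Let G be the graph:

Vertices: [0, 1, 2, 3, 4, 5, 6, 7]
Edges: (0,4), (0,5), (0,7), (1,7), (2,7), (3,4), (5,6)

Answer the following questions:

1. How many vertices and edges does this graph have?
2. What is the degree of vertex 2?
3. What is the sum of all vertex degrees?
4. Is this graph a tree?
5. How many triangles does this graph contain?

Count: 8 vertices, 7 edges.
Vertex 2 has neighbors [7], degree = 1.
Handshaking lemma: 2 * 7 = 14.
A graph is a tree iff it is connected and has exactly n-1 edges. This graph is connected (all 8 vertices in one component) and has 8-1 = 7 edges. It is a tree.
Number of triangles = 0.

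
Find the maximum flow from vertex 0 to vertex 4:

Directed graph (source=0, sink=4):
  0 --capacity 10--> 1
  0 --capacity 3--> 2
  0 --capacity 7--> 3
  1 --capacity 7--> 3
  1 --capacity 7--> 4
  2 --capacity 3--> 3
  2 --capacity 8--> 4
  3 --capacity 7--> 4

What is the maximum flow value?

Computing max flow:
  Flow on (0->1): 7/10
  Flow on (0->2): 3/3
  Flow on (0->3): 7/7
  Flow on (1->4): 7/7
  Flow on (2->4): 3/8
  Flow on (3->4): 7/7
Maximum flow = 17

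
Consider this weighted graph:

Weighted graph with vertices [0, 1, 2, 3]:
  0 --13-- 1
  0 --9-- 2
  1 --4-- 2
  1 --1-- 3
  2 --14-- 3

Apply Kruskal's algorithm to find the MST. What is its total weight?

Applying Kruskal's algorithm (sort edges by weight, add if no cycle):
  Add (1,3) w=1
  Add (1,2) w=4
  Add (0,2) w=9
  Skip (0,1) w=13 (creates cycle)
  Skip (2,3) w=14 (creates cycle)
MST weight = 14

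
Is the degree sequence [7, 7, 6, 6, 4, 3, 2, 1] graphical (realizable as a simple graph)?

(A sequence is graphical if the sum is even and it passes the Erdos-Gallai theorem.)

Sum of degrees = 36. Sum is even but fails Erdos-Gallai. The sequence is NOT graphical.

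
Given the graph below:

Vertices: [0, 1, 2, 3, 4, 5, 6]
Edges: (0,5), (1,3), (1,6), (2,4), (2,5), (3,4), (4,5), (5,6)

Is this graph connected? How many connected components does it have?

Checking connectivity: the graph has 1 connected component(s).
All vertices are reachable from each other. The graph IS connected.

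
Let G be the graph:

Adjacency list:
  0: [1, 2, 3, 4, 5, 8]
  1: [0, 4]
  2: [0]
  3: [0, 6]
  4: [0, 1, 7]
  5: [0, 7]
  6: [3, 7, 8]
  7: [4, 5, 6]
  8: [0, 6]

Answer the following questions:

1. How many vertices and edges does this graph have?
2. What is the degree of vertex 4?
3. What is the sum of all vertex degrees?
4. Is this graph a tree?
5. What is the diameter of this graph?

Count: 9 vertices, 12 edges.
Vertex 4 has neighbors [0, 1, 7], degree = 3.
Handshaking lemma: 2 * 12 = 24.
A tree on 9 vertices has 8 edges. This graph has 12 edges (4 extra). Not a tree.
Diameter (longest shortest path) = 3.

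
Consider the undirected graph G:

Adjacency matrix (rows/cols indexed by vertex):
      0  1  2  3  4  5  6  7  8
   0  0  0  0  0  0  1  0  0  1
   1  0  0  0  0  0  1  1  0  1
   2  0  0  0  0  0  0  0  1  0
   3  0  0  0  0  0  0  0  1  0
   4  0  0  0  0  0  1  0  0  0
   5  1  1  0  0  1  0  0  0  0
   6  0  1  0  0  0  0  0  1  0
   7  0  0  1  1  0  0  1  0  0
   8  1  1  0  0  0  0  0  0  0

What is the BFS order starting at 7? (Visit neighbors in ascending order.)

BFS from vertex 7 (neighbors processed in ascending order):
Visit order: 7, 2, 3, 6, 1, 5, 8, 0, 4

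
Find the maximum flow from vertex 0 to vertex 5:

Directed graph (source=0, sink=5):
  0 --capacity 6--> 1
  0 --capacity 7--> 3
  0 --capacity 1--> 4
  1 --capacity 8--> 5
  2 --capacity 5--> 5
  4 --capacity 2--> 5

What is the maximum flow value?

Computing max flow:
  Flow on (0->1): 6/6
  Flow on (0->4): 1/1
  Flow on (1->5): 6/8
  Flow on (4->5): 1/2
Maximum flow = 7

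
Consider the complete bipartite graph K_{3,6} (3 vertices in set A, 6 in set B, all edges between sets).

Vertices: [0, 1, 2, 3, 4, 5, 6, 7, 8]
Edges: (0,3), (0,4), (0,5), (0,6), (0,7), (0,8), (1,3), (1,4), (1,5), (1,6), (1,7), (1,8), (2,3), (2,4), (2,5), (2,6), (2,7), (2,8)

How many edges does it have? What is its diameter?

K_{3,6} has 3 * 6 = 18 edges.
Any vertex reaches any opposite-side vertex in 1 step; same-side vertices reach in 2 steps via any opposite-side vertex.
Diameter = 2.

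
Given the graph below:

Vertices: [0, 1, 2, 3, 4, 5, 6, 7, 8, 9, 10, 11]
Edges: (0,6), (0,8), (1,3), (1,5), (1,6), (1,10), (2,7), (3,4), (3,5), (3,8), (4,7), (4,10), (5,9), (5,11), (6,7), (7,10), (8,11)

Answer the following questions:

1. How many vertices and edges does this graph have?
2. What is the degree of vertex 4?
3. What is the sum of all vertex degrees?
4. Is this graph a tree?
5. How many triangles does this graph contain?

Count: 12 vertices, 17 edges.
Vertex 4 has neighbors [3, 7, 10], degree = 3.
Handshaking lemma: 2 * 17 = 34.
A tree on 12 vertices has 11 edges. This graph has 17 edges (6 extra). Not a tree.
Number of triangles = 2.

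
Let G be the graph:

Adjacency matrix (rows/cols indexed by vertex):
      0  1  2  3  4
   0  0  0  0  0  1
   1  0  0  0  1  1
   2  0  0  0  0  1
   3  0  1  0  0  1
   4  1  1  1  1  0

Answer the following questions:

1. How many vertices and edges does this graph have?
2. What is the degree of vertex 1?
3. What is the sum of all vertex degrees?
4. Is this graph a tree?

Count: 5 vertices, 5 edges.
Vertex 1 has neighbors [3, 4], degree = 2.
Handshaking lemma: 2 * 5 = 10.
A tree on 5 vertices has 4 edges. This graph has 5 edges (1 extra). Not a tree.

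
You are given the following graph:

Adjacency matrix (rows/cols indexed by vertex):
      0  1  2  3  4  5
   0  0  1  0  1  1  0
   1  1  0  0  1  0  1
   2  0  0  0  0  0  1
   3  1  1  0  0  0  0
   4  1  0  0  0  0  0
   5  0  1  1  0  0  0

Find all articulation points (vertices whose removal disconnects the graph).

An articulation point is a vertex whose removal disconnects the graph.
Articulation points: [0, 1, 5]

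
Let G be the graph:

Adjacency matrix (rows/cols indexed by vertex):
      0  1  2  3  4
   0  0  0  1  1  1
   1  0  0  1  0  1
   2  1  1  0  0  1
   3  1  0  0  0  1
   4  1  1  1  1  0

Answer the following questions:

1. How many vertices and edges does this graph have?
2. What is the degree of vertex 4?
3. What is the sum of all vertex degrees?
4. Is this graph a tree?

Count: 5 vertices, 7 edges.
Vertex 4 has neighbors [0, 1, 2, 3], degree = 4.
Handshaking lemma: 2 * 7 = 14.
A tree on 5 vertices has 4 edges. This graph has 7 edges (3 extra). Not a tree.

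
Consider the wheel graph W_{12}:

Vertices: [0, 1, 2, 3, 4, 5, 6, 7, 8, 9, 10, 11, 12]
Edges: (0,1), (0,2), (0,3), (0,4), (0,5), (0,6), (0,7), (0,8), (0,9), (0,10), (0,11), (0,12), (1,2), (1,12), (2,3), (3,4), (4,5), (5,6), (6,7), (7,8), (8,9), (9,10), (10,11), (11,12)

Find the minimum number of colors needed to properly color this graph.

W_{12} = C_{12} plus a hub adjacent to every cycle vertex.
The outer cycle needs 2 colors (even cycle); the hub is adjacent to all of them so needs a fresh color.
Chromatic number = 2 + 1 = 3.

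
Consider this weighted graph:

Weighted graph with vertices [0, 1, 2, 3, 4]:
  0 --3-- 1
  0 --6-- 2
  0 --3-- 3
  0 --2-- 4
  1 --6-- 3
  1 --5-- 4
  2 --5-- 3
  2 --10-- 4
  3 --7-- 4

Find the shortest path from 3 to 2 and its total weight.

Using Dijkstra's algorithm from vertex 3:
Shortest path: 3 -> 2
Total weight: 5 = 5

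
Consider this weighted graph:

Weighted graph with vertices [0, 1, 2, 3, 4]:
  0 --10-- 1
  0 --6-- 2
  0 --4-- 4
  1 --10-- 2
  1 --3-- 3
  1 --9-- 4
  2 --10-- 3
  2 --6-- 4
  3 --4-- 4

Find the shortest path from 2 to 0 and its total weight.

Using Dijkstra's algorithm from vertex 2:
Shortest path: 2 -> 0
Total weight: 6 = 6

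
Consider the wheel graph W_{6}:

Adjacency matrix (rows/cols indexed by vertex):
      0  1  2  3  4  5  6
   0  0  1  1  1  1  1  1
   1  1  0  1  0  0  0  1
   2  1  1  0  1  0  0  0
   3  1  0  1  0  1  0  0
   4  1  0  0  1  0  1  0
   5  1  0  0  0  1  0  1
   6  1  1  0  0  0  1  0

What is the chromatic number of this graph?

W_{6} = C_{6} plus a hub adjacent to every cycle vertex.
The outer cycle needs 2 colors (even cycle); the hub is adjacent to all of them so needs a fresh color.
Chromatic number = 2 + 1 = 3.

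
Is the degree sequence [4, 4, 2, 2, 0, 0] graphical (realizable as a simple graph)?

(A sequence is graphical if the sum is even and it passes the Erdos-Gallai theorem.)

Sum of degrees = 12. Sum is even but fails Erdos-Gallai. The sequence is NOT graphical.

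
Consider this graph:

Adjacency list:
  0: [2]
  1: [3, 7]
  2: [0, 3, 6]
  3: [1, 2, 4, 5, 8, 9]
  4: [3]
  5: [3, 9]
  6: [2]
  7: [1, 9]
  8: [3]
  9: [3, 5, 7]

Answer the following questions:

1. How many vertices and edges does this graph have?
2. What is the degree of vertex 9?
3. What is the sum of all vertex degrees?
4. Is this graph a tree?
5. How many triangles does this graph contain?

Count: 10 vertices, 11 edges.
Vertex 9 has neighbors [3, 5, 7], degree = 3.
Handshaking lemma: 2 * 11 = 22.
A tree on 10 vertices has 9 edges. This graph has 11 edges (2 extra). Not a tree.
Number of triangles = 1.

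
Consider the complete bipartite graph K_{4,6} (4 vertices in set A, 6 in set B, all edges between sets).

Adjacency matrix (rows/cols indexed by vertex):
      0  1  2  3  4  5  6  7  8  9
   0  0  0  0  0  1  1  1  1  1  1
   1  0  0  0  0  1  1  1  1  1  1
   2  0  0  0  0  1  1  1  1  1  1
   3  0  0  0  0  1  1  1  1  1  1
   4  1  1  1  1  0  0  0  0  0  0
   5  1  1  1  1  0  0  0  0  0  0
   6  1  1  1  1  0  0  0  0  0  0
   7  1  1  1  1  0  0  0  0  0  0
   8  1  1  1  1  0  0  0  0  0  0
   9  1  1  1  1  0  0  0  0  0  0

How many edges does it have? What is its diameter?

K_{4,6} has 4 * 6 = 24 edges.
Any vertex reaches any opposite-side vertex in 1 step; same-side vertices reach in 2 steps via any opposite-side vertex.
Diameter = 2.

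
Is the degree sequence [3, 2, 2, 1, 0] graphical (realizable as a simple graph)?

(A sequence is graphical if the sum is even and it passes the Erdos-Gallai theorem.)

Sum of degrees = 8. Sum is even and passes Erdos-Gallai. The sequence IS graphical.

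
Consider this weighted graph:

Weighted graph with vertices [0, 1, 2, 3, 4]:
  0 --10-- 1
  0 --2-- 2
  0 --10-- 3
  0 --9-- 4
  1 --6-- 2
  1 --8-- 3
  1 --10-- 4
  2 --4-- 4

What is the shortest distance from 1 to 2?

Using Dijkstra's algorithm from vertex 1:
Shortest path: 1 -> 2
Total weight: 6 = 6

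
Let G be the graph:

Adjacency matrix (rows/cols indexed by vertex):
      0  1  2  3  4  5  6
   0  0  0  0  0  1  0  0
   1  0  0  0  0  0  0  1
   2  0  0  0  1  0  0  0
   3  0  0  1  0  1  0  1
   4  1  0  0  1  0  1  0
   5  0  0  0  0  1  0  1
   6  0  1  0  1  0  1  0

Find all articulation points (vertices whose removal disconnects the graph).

An articulation point is a vertex whose removal disconnects the graph.
Articulation points: [3, 4, 6]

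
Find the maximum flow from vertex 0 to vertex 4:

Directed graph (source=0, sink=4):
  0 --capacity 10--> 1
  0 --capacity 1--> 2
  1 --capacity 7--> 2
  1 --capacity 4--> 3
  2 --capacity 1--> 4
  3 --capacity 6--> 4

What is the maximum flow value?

Computing max flow:
  Flow on (0->1): 4/10
  Flow on (0->2): 1/1
  Flow on (1->3): 4/4
  Flow on (2->4): 1/1
  Flow on (3->4): 4/6
Maximum flow = 5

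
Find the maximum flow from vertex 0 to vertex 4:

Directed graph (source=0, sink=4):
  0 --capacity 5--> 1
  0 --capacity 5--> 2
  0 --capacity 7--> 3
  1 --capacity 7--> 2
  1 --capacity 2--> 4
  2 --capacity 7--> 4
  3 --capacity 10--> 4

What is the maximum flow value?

Computing max flow:
  Flow on (0->1): 4/5
  Flow on (0->2): 5/5
  Flow on (0->3): 7/7
  Flow on (1->2): 2/7
  Flow on (1->4): 2/2
  Flow on (2->4): 7/7
  Flow on (3->4): 7/10
Maximum flow = 16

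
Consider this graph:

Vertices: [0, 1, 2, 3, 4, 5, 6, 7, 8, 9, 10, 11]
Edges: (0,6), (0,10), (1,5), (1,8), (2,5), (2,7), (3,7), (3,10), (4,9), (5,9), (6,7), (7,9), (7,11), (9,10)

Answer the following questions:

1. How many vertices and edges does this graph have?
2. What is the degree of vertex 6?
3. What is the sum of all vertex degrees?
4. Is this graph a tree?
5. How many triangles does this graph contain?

Count: 12 vertices, 14 edges.
Vertex 6 has neighbors [0, 7], degree = 2.
Handshaking lemma: 2 * 14 = 28.
A tree on 12 vertices has 11 edges. This graph has 14 edges (3 extra). Not a tree.
Number of triangles = 0.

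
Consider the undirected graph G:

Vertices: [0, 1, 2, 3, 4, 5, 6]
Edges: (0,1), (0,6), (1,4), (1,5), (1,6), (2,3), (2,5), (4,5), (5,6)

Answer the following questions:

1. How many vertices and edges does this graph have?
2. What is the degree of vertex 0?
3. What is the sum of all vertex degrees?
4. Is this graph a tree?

Count: 7 vertices, 9 edges.
Vertex 0 has neighbors [1, 6], degree = 2.
Handshaking lemma: 2 * 9 = 18.
A tree on 7 vertices has 6 edges. This graph has 9 edges (3 extra). Not a tree.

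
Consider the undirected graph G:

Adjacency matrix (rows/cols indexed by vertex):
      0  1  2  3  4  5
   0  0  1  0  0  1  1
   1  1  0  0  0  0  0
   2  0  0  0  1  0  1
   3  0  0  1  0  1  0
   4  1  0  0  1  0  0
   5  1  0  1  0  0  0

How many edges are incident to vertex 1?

Vertex 1 has neighbors [0], so deg(1) = 1.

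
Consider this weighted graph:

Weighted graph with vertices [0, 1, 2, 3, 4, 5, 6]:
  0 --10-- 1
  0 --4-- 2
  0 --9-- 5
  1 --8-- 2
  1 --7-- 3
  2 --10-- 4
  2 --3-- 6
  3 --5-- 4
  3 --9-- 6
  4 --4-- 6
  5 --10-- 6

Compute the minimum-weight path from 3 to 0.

Using Dijkstra's algorithm from vertex 3:
Shortest path: 3 -> 6 -> 2 -> 0
Total weight: 9 + 3 + 4 = 16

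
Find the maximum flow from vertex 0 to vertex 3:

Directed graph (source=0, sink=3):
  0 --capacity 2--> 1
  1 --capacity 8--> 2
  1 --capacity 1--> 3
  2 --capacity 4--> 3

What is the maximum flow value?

Computing max flow:
  Flow on (0->1): 2/2
  Flow on (1->2): 1/8
  Flow on (1->3): 1/1
  Flow on (2->3): 1/4
Maximum flow = 2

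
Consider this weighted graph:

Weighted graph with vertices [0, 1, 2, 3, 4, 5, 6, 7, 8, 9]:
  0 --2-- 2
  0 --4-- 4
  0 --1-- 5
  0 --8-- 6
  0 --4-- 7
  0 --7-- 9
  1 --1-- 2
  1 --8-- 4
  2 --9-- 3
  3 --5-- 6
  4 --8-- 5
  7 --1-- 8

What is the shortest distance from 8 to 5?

Using Dijkstra's algorithm from vertex 8:
Shortest path: 8 -> 7 -> 0 -> 5
Total weight: 1 + 4 + 1 = 6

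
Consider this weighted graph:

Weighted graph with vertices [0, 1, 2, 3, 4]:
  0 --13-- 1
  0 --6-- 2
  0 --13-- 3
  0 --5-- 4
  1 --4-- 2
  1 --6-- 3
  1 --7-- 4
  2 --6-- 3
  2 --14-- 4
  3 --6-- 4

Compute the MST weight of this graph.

Applying Kruskal's algorithm (sort edges by weight, add if no cycle):
  Add (1,2) w=4
  Add (0,4) w=5
  Add (0,2) w=6
  Add (1,3) w=6
  Skip (2,3) w=6 (creates cycle)
  Skip (3,4) w=6 (creates cycle)
  Skip (1,4) w=7 (creates cycle)
  Skip (0,1) w=13 (creates cycle)
  Skip (0,3) w=13 (creates cycle)
  Skip (2,4) w=14 (creates cycle)
MST weight = 21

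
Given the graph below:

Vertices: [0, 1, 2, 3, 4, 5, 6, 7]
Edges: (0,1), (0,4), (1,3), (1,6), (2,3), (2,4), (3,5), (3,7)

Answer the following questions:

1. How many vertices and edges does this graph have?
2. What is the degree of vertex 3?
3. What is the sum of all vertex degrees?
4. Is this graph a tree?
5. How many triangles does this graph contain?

Count: 8 vertices, 8 edges.
Vertex 3 has neighbors [1, 2, 5, 7], degree = 4.
Handshaking lemma: 2 * 8 = 16.
A tree on 8 vertices has 7 edges. This graph has 8 edges (1 extra). Not a tree.
Number of triangles = 0.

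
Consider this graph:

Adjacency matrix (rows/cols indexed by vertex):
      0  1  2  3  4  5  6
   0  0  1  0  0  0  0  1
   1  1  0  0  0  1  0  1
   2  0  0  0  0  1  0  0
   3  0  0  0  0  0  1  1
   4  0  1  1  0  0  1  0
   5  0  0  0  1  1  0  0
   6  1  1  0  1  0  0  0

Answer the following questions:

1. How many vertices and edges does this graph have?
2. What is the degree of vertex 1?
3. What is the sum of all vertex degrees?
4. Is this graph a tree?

Count: 7 vertices, 8 edges.
Vertex 1 has neighbors [0, 4, 6], degree = 3.
Handshaking lemma: 2 * 8 = 16.
A tree on 7 vertices has 6 edges. This graph has 8 edges (2 extra). Not a tree.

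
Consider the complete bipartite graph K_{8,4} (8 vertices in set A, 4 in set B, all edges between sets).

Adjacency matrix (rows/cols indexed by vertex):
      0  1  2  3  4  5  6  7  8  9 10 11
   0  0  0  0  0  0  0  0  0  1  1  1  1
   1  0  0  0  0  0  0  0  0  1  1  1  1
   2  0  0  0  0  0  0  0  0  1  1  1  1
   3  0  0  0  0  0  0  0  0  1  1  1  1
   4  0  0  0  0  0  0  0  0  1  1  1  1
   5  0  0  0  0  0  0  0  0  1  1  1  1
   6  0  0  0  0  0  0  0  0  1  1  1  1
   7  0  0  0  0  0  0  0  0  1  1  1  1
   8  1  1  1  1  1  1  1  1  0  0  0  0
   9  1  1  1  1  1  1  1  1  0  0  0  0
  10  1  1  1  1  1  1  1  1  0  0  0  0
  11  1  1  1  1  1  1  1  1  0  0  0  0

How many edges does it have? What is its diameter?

K_{8,4} has 8 * 4 = 32 edges.
Any vertex reaches any opposite-side vertex in 1 step; same-side vertices reach in 2 steps via any opposite-side vertex.
Diameter = 2.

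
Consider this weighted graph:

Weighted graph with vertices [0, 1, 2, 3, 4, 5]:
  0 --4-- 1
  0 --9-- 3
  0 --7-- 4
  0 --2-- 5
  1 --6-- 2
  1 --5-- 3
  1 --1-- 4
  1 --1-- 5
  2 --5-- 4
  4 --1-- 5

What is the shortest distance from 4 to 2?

Using Dijkstra's algorithm from vertex 4:
Shortest path: 4 -> 2
Total weight: 5 = 5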